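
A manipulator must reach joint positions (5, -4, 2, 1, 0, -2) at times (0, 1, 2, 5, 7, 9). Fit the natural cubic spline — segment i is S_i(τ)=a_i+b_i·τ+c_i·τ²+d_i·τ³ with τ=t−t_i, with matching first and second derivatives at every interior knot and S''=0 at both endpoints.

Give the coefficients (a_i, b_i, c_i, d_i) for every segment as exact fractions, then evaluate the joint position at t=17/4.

Δ: Δ0=-9, Δ1=6, Δ2=-1/3, Δ3=-1/2, Δ4=-1
row 1: diag=4, rhs=90; c'=1/4, d'=45/2
row 2: denom=8−1·1/4=31/4; d'=(-38−1·45/2)/(31/4)=-242/31
row 3: denom=10−3·12/31=274/31; d'=(-1−3·-242/31)/(274/31)=695/274
row 4: denom=8−2·31/137=1034/137; d'=(-3−2·695/274)/(1034/137)=-553/517
back: M4=-553/517
back: M3=695/274−31/137·-553/517=2873/1034
back: M2=-242/31−12/31·2873/1034=-4592/517
back: M1=45/2−1/4·-4592/517=25561/1034
M: M0=0, M1=25561/1034, M2=-4592/517, M3=2873/1034, M4=-553/517, M5=0
seg 0: a=5, c=M0/2=0, d=(M1−M0)/(6·1)=25561/6204, b=Δ0−h0·(2M0+M1)/6=-81397/6204
seg 1: a=-4, c=M1/2=25561/2068, d=(M2−M1)/(6·1)=-34745/6204, b=Δ1−h1·(2M1+M2)/6=-2357/3102
seg 2: a=2, c=M2/2=-2296/517, d=(M3−M2)/(6·3)=4019/6204, b=Δ2−h2·(2M2+M3)/6=44417/6204
seg 3: a=1, c=M3/2=2873/2068, d=(M4−M3)/(6·2)=-3979/12408, b=Δ3−h3·(2M3+M4)/6=-6191/3102
seg 4: a=0, c=M4/2=-553/1034, d=(M5−M4)/(6·2)=553/6204, b=Δ4−h4·(2M4+M5)/6=-445/1551
t_q=17/4 → seg 2, τ=9/4; S=2+44417/6204·τ+-2296/517·τ²+4019/6204·τ³=397721/132352

  seg 0: a=5 b=-81397/6204 c=0 d=25561/6204
  seg 1: a=-4 b=-2357/3102 c=25561/2068 d=-34745/6204
  seg 2: a=2 b=44417/6204 c=-2296/517 d=4019/6204
  seg 3: a=1 b=-6191/3102 c=2873/2068 d=-3979/12408
  seg 4: a=0 b=-445/1551 c=-553/1034 d=553/6204
S(17/4) = 397721/132352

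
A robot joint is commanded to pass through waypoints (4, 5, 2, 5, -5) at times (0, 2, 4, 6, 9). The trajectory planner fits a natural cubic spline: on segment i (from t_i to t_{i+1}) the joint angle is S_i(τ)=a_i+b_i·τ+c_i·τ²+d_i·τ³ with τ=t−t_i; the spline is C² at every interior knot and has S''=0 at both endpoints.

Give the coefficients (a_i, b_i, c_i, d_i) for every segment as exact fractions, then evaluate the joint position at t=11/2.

  seg 0: a=4 b=280/213 c=0 d=-347/1704
  seg 1: a=5 b=-481/426 c=-347/284 d=883/1704
  seg 2: a=2 b=43/213 c=134/71 d=-1055/1704
  seg 3: a=5 b=137/426 c=-519/284 d=173/852
S(11/2) = 20265/4544

Δ: Δ0=1/2, Δ1=-3/2, Δ2=3/2, Δ3=-10/3
row 1: diag=8, rhs=-12; c'=1/4, d'=-3/2
row 2: denom=8−2·1/4=15/2; d'=(18−2·-3/2)/(15/2)=14/5
row 3: denom=10−2·4/15=142/15; d'=(-29−2·14/5)/(142/15)=-519/142
back: M3=-519/142
back: M2=14/5−4/15·-519/142=268/71
back: M1=-3/2−1/4·268/71=-347/142
M: M0=0, M1=-347/142, M2=268/71, M3=-519/142, M4=0
seg 0: a=4, c=M0/2=0, d=(M1−M0)/(6·2)=-347/1704, b=Δ0−h0·(2M0+M1)/6=280/213
seg 1: a=5, c=M1/2=-347/284, d=(M2−M1)/(6·2)=883/1704, b=Δ1−h1·(2M1+M2)/6=-481/426
seg 2: a=2, c=M2/2=134/71, d=(M3−M2)/(6·2)=-1055/1704, b=Δ2−h2·(2M2+M3)/6=43/213
seg 3: a=5, c=M3/2=-519/284, d=(M4−M3)/(6·3)=173/852, b=Δ3−h3·(2M3+M4)/6=137/426
t_q=11/2 → seg 2, τ=3/2; S=2+43/213·τ+134/71·τ²+-1055/1704·τ³=20265/4544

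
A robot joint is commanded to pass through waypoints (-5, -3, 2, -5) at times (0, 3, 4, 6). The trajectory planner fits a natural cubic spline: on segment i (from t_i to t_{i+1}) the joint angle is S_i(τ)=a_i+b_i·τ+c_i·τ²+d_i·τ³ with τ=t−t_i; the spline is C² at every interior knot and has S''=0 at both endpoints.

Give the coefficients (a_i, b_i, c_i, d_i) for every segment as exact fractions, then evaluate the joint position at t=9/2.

Δ: Δ0=2/3, Δ1=5, Δ2=-7/2
row 1: diag=8, rhs=26; c'=1/8, d'=13/4
row 2: denom=6−1·1/8=47/8; d'=(-51−1·13/4)/(47/8)=-434/47
back: M2=-434/47
back: M1=13/4−1/8·-434/47=207/47
M: M0=0, M1=207/47, M2=-434/47, M3=0
seg 0: a=-5, c=M0/2=0, d=(M1−M0)/(6·3)=23/94, b=Δ0−h0·(2M0+M1)/6=-433/282
seg 1: a=-3, c=M1/2=207/94, d=(M2−M1)/(6·1)=-641/282, b=Δ1−h1·(2M1+M2)/6=715/141
seg 2: a=2, c=M2/2=-217/47, d=(M3−M2)/(6·2)=217/282, b=Δ2−h2·(2M2+M3)/6=749/282
t_q=9/2 → seg 2, τ=1/2; S=2+749/282·τ+-217/47·τ²+217/282·τ³=1707/752

  seg 0: a=-5 b=-433/282 c=0 d=23/94
  seg 1: a=-3 b=715/141 c=207/94 d=-641/282
  seg 2: a=2 b=749/282 c=-217/47 d=217/282
S(9/2) = 1707/752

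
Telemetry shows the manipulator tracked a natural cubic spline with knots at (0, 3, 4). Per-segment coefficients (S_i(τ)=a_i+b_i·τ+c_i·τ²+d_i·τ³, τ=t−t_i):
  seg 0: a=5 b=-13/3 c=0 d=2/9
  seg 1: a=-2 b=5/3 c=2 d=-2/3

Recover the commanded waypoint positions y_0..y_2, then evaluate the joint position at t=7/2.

y_0 = S_0(0) = a_0 = 5
y_1 = S_1(0) = a_1 = -2
y_2 = S_1(1) = 1
t_q=7/2 is in segment 1 (τ=1/2); S_1(τ)=-3/4

y_0=5 y_1=-2 y_2=1
S(7/2) = -3/4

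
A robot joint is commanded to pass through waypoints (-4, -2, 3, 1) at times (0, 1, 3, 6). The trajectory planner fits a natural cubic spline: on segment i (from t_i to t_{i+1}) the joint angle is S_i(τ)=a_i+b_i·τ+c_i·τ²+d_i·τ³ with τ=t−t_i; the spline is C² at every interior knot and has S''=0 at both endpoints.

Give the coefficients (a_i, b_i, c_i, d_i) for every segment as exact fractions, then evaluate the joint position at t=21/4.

  seg 0: a=-4 b=151/84 c=0 d=17/84
  seg 1: a=-2 b=101/42 c=17/28 d=-47/168
  seg 2: a=3 b=31/21 c=-15/14 d=5/42
S(21/4) = 2019/896

Δ: Δ0=2, Δ1=5/2, Δ2=-2/3
row 1: diag=6, rhs=3; c'=1/3, d'=1/2
row 2: denom=10−2·1/3=28/3; d'=(-19−2·1/2)/(28/3)=-15/7
back: M2=-15/7
back: M1=1/2−1/3·-15/7=17/14
M: M0=0, M1=17/14, M2=-15/7, M3=0
seg 0: a=-4, c=M0/2=0, d=(M1−M0)/(6·1)=17/84, b=Δ0−h0·(2M0+M1)/6=151/84
seg 1: a=-2, c=M1/2=17/28, d=(M2−M1)/(6·2)=-47/168, b=Δ1−h1·(2M1+M2)/6=101/42
seg 2: a=3, c=M2/2=-15/14, d=(M3−M2)/(6·3)=5/42, b=Δ2−h2·(2M2+M3)/6=31/21
t_q=21/4 → seg 2, τ=9/4; S=3+31/21·τ+-15/14·τ²+5/42·τ³=2019/896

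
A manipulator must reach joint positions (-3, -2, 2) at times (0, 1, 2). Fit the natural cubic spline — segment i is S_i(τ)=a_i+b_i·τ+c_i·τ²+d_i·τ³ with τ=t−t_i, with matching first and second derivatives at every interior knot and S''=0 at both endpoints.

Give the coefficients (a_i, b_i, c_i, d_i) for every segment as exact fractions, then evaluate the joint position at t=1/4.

  seg 0: a=-3 b=1/4 c=0 d=3/4
  seg 1: a=-2 b=5/2 c=9/4 d=-3/4
S(1/4) = -749/256

Δ: Δ0=1, Δ1=4
row 1: diag=4, rhs=18; c'=1/4, d'=9/2
back: M1=9/2
M: M0=0, M1=9/2, M2=0
seg 0: a=-3, c=M0/2=0, d=(M1−M0)/(6·1)=3/4, b=Δ0−h0·(2M0+M1)/6=1/4
seg 1: a=-2, c=M1/2=9/4, d=(M2−M1)/(6·1)=-3/4, b=Δ1−h1·(2M1+M2)/6=5/2
t_q=1/4 → seg 0, τ=1/4; S=-3+1/4·τ+0·τ²+3/4·τ³=-749/256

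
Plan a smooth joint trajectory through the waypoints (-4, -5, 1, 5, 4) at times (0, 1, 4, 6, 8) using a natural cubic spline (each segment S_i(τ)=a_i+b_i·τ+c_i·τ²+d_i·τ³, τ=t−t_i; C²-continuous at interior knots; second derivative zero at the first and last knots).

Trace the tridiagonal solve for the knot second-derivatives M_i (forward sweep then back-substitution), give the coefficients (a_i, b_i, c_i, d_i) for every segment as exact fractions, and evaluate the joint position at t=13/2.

  seg 0: a=-4 b=-749/536 c=0 d=213/536
  seg 1: a=-5 b=-55/268 c=639/536 d=-245/1608
  seg 2: a=1 b=1519/536 c=-12/67 d=-255/2144
  seg 3: a=5 b=185/268 c=-957/1072 d=319/2144
S(13/2) = 88171/17152

Δ: Δ0=-1, Δ1=2, Δ2=2, Δ3=-1/2
row 1: diag=8, rhs=18; c'=3/8, d'=9/4
row 2: denom=10−3·3/8=71/8; d'=(0−3·9/4)/(71/8)=-54/71
row 3: denom=8−2·16/71=536/71; d'=(-15−2·-54/71)/(536/71)=-957/536
back: M3=-957/536
back: M2=-54/71−16/71·-957/536=-24/67
back: M1=9/4−3/8·-24/67=639/268
M: M0=0, M1=639/268, M2=-24/67, M3=-957/536, M4=0
seg 0: a=-4, c=M0/2=0, d=(M1−M0)/(6·1)=213/536, b=Δ0−h0·(2M0+M1)/6=-749/536
seg 1: a=-5, c=M1/2=639/536, d=(M2−M1)/(6·3)=-245/1608, b=Δ1−h1·(2M1+M2)/6=-55/268
seg 2: a=1, c=M2/2=-12/67, d=(M3−M2)/(6·2)=-255/2144, b=Δ2−h2·(2M2+M3)/6=1519/536
seg 3: a=5, c=M3/2=-957/1072, d=(M4−M3)/(6·2)=319/2144, b=Δ3−h3·(2M3+M4)/6=185/268
t_q=13/2 → seg 3, τ=1/2; S=5+185/268·τ+-957/1072·τ²+319/2144·τ³=88171/17152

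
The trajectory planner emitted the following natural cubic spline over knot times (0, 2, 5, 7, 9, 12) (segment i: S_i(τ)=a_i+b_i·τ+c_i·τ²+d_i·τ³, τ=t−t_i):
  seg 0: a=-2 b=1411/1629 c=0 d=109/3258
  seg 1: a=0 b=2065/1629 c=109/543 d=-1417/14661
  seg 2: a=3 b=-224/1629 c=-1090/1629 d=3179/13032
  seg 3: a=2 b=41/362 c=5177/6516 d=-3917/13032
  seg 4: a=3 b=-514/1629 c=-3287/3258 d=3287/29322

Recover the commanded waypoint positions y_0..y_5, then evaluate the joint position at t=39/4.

y_0 = S_0(0) = a_0 = -2
y_1 = S_1(0) = a_1 = 0
y_2 = S_2(0) = a_2 = 3
y_3 = S_3(0) = a_3 = 2
y_4 = S_4(0) = a_4 = 3
y_5 = S_4(3) = -4
t_q=39/4 is in segment 4 (τ=3/4); S_4(τ)=51969/23168

y_0=-2 y_1=0 y_2=3 y_3=2 y_4=3 y_5=-4
S(39/4) = 51969/23168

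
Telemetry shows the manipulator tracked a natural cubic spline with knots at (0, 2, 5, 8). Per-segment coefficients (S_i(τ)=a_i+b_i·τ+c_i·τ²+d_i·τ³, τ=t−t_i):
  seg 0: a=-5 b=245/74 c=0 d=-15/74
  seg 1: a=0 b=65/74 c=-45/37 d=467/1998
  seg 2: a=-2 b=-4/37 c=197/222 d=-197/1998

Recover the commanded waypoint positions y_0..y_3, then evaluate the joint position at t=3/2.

y_0=-5 y_1=0 y_2=-2 y_3=3
S(3/2) = -425/592

y_0 = S_0(0) = a_0 = -5
y_1 = S_1(0) = a_1 = 0
y_2 = S_2(0) = a_2 = -2
y_3 = S_2(3) = 3
t_q=3/2 is in segment 0 (τ=3/2); S_0(τ)=-425/592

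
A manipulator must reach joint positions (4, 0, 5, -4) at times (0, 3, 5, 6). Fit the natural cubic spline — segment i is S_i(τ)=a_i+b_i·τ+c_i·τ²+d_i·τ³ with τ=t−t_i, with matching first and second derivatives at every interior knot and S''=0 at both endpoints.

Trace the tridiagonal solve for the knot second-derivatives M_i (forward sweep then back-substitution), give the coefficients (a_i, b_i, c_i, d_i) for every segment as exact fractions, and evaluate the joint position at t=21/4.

Δ: Δ0=-4/3, Δ1=5/2, Δ2=-9
row 1: diag=10, rhs=23; c'=1/5, d'=23/10
row 2: denom=6−2·1/5=28/5; d'=(-69−2·23/10)/(28/5)=-92/7
back: M2=-92/7
back: M1=23/10−1/5·-92/7=69/14
M: M0=0, M1=69/14, M2=-92/7, M3=0
seg 0: a=4, c=M0/2=0, d=(M1−M0)/(6·3)=23/84, b=Δ0−h0·(2M0+M1)/6=-319/84
seg 1: a=0, c=M1/2=69/28, d=(M2−M1)/(6·2)=-253/168, b=Δ1−h1·(2M1+M2)/6=151/42
seg 2: a=5, c=M2/2=-46/7, d=(M3−M2)/(6·1)=46/21, b=Δ2−h2·(2M2+M3)/6=-97/21
t_q=21/4 → seg 2, τ=1/4; S=5+-97/21·τ+-46/7·τ²+46/21·τ³=111/32

  seg 0: a=4 b=-319/84 c=0 d=23/84
  seg 1: a=0 b=151/42 c=69/28 d=-253/168
  seg 2: a=5 b=-97/21 c=-46/7 d=46/21
S(21/4) = 111/32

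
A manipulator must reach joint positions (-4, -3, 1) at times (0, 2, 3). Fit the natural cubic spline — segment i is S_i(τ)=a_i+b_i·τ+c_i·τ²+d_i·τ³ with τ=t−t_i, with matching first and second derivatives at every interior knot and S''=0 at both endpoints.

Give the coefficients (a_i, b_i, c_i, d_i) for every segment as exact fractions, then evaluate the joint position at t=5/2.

Δ: Δ0=1/2, Δ1=4
row 1: diag=6, rhs=21; c'=1/6, d'=7/2
back: M1=7/2
M: M0=0, M1=7/2, M2=0
seg 0: a=-4, c=M0/2=0, d=(M1−M0)/(6·2)=7/24, b=Δ0−h0·(2M0+M1)/6=-2/3
seg 1: a=-3, c=M1/2=7/4, d=(M2−M1)/(6·1)=-7/12, b=Δ1−h1·(2M1+M2)/6=17/6
t_q=5/2 → seg 1, τ=1/2; S=-3+17/6·τ+7/4·τ²+-7/12·τ³=-39/32

  seg 0: a=-4 b=-2/3 c=0 d=7/24
  seg 1: a=-3 b=17/6 c=7/4 d=-7/12
S(5/2) = -39/32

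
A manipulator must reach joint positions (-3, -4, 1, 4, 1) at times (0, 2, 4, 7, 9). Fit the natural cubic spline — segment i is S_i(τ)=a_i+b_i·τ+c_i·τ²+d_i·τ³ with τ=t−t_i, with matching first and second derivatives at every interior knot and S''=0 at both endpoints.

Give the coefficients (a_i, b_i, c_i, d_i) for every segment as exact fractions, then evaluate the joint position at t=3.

  seg 0: a=-3 b=-115/86 c=0 d=9/43
  seg 1: a=-4 b=101/86 c=54/43 d=-51/172
  seg 2: a=1 b=227/86 c=-45/86 d=-1/129
  seg 3: a=4 b=-61/86 c=-51/86 d=17/172
S(3) = -321/172

Δ: Δ0=-1/2, Δ1=5/2, Δ2=1, Δ3=-3/2
row 1: diag=8, rhs=18; c'=1/4, d'=9/4
row 2: denom=10−2·1/4=19/2; d'=(-9−2·9/4)/(19/2)=-27/19
row 3: denom=10−3·6/19=172/19; d'=(-15−3·-27/19)/(172/19)=-51/43
back: M3=-51/43
back: M2=-27/19−6/19·-51/43=-45/43
back: M1=9/4−1/4·-45/43=108/43
M: M0=0, M1=108/43, M2=-45/43, M3=-51/43, M4=0
seg 0: a=-3, c=M0/2=0, d=(M1−M0)/(6·2)=9/43, b=Δ0−h0·(2M0+M1)/6=-115/86
seg 1: a=-4, c=M1/2=54/43, d=(M2−M1)/(6·2)=-51/172, b=Δ1−h1·(2M1+M2)/6=101/86
seg 2: a=1, c=M2/2=-45/86, d=(M3−M2)/(6·3)=-1/129, b=Δ2−h2·(2M2+M3)/6=227/86
seg 3: a=4, c=M3/2=-51/86, d=(M4−M3)/(6·2)=17/172, b=Δ3−h3·(2M3+M4)/6=-61/86
t_q=3 → seg 1, τ=1; S=-4+101/86·τ+54/43·τ²+-51/172·τ³=-321/172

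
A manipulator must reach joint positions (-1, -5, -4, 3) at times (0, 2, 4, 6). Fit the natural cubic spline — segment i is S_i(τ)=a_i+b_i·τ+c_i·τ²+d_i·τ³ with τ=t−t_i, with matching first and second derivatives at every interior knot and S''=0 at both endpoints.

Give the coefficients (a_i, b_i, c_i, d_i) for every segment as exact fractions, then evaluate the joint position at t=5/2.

Δ: Δ0=-2, Δ1=1/2, Δ2=7/2
row 1: diag=8, rhs=15; c'=1/4, d'=15/8
row 2: denom=8−2·1/4=15/2; d'=(18−2·15/8)/(15/2)=19/10
back: M2=19/10
back: M1=15/8−1/4·19/10=7/5
M: M0=0, M1=7/5, M2=19/10, M3=0
seg 0: a=-1, c=M0/2=0, d=(M1−M0)/(6·2)=7/60, b=Δ0−h0·(2M0+M1)/6=-37/15
seg 1: a=-5, c=M1/2=7/10, d=(M2−M1)/(6·2)=1/24, b=Δ1−h1·(2M1+M2)/6=-16/15
seg 2: a=-4, c=M2/2=19/20, d=(M3−M2)/(6·2)=-19/120, b=Δ2−h2·(2M2+M3)/6=67/30
t_q=5/2 → seg 1, τ=1/2; S=-5+-16/15·τ+7/10·τ²+1/24·τ³=-1713/320

  seg 0: a=-1 b=-37/15 c=0 d=7/60
  seg 1: a=-5 b=-16/15 c=7/10 d=1/24
  seg 2: a=-4 b=67/30 c=19/20 d=-19/120
S(5/2) = -1713/320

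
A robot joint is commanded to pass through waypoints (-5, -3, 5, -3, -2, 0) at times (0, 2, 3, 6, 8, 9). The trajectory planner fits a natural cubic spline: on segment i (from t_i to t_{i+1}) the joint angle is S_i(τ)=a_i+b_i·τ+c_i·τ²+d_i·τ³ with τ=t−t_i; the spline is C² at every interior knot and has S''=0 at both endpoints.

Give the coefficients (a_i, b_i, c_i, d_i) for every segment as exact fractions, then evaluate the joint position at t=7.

  seg 0: a=-5 b=-3374/1731 c=0 d=5105/6924
  seg 1: a=-3 b=11941/1731 c=5105/1154 d=-11501/3462
  seg 2: a=5 b=20009/3462 c=-3198/577 d=1049/1154
  seg 3: a=-3 b=-5075/1731 c=3045/1154 d=-6389/13848
  seg 4: a=-2 b=7223/3462 c=-299/2308 d=299/6924
S(7) = -17331/4616

Δ: Δ0=1, Δ1=8, Δ2=-8/3, Δ3=1/2, Δ4=2
row 1: diag=6, rhs=42; c'=1/6, d'=7
row 2: denom=8−1·1/6=47/6; d'=(-64−1·7)/(47/6)=-426/47
row 3: denom=10−3·18/47=416/47; d'=(19−3·-426/47)/(416/47)=167/32
row 4: denom=6−2·47/208=577/104; d'=(9−2·167/32)/(577/104)=-299/1154
back: M4=-299/1154
back: M3=167/32−47/208·-299/1154=3045/577
back: M2=-426/47−18/47·3045/577=-6396/577
back: M1=7−1/6·-6396/577=5105/577
M: M0=0, M1=5105/577, M2=-6396/577, M3=3045/577, M4=-299/1154, M5=0
seg 0: a=-5, c=M0/2=0, d=(M1−M0)/(6·2)=5105/6924, b=Δ0−h0·(2M0+M1)/6=-3374/1731
seg 1: a=-3, c=M1/2=5105/1154, d=(M2−M1)/(6·1)=-11501/3462, b=Δ1−h1·(2M1+M2)/6=11941/1731
seg 2: a=5, c=M2/2=-3198/577, d=(M3−M2)/(6·3)=1049/1154, b=Δ2−h2·(2M2+M3)/6=20009/3462
seg 3: a=-3, c=M3/2=3045/1154, d=(M4−M3)/(6·2)=-6389/13848, b=Δ3−h3·(2M3+M4)/6=-5075/1731
seg 4: a=-2, c=M4/2=-299/2308, d=(M5−M4)/(6·1)=299/6924, b=Δ4−h4·(2M4+M5)/6=7223/3462
t_q=7 → seg 3, τ=1; S=-3+-5075/1731·τ+3045/1154·τ²+-6389/13848·τ³=-17331/4616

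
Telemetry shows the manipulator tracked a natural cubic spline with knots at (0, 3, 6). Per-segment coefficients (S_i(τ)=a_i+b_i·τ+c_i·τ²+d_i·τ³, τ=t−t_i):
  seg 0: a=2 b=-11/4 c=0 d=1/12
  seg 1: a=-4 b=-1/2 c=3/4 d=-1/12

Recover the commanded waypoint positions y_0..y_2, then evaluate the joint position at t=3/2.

y_0 = S_0(0) = a_0 = 2
y_1 = S_1(0) = a_1 = -4
y_2 = S_1(3) = -1
t_q=3/2 is in segment 0 (τ=3/2); S_0(τ)=-59/32

y_0=2 y_1=-4 y_2=-1
S(3/2) = -59/32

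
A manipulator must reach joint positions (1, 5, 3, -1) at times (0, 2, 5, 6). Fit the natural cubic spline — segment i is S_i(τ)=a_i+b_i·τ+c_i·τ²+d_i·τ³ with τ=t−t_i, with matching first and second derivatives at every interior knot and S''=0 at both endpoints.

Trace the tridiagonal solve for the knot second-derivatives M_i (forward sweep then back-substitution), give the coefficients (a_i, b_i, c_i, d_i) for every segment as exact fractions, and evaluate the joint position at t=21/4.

Δ: Δ0=2, Δ1=-2/3, Δ2=-4
row 1: diag=10, rhs=-16; c'=3/10, d'=-8/5
row 2: denom=8−3·3/10=71/10; d'=(-20−3·-8/5)/(71/10)=-152/71
back: M2=-152/71
back: M1=-8/5−3/10·-152/71=-68/71
M: M0=0, M1=-68/71, M2=-152/71, M3=0
seg 0: a=1, c=M0/2=0, d=(M1−M0)/(6·2)=-17/213, b=Δ0−h0·(2M0+M1)/6=494/213
seg 1: a=5, c=M1/2=-34/71, d=(M2−M1)/(6·3)=-14/213, b=Δ1−h1·(2M1+M2)/6=290/213
seg 2: a=3, c=M2/2=-76/71, d=(M3−M2)/(6·1)=76/213, b=Δ2−h2·(2M2+M3)/6=-700/213
t_q=21/4 → seg 2, τ=1/4; S=3+-700/213·τ+-76/71·τ²+76/213·τ³=2405/1136

  seg 0: a=1 b=494/213 c=0 d=-17/213
  seg 1: a=5 b=290/213 c=-34/71 d=-14/213
  seg 2: a=3 b=-700/213 c=-76/71 d=76/213
S(21/4) = 2405/1136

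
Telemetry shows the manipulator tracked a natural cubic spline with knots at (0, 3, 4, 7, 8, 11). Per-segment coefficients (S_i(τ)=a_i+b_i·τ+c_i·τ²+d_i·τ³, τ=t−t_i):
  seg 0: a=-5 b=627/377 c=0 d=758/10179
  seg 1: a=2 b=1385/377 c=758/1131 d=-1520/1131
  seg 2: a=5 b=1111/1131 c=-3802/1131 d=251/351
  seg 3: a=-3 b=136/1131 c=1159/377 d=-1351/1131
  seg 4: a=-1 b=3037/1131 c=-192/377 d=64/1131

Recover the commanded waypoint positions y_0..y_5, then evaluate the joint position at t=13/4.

y_0 = S_0(0) = a_0 = -5
y_1 = S_1(0) = a_1 = 2
y_2 = S_2(0) = a_2 = 5
y_3 = S_3(0) = a_3 = -3
y_4 = S_4(0) = a_4 = -1
y_5 = S_4(3) = 4
t_q=13/4 is in segment 1 (τ=1/4); S_1(τ)=8865/3016

y_0=-5 y_1=2 y_2=5 y_3=-3 y_4=-1 y_5=4
S(13/4) = 8865/3016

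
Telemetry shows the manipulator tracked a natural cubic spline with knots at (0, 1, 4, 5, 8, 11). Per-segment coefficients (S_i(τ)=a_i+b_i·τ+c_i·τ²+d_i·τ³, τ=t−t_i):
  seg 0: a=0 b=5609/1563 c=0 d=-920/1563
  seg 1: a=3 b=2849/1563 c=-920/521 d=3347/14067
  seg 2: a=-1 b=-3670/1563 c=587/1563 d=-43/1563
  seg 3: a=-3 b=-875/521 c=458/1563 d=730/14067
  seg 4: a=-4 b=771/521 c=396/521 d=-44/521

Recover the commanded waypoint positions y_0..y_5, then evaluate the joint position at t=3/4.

y_0 = S_0(0) = a_0 = 0
y_1 = S_1(0) = a_1 = 3
y_2 = S_2(0) = a_2 = -1
y_3 = S_3(0) = a_3 = -3
y_4 = S_4(0) = a_4 = -4
y_5 = S_4(3) = 5
t_q=3/4 is in segment 0 (τ=3/4); S_0(τ)=10183/4168

y_0=0 y_1=3 y_2=-1 y_3=-3 y_4=-4 y_5=5
S(3/4) = 10183/4168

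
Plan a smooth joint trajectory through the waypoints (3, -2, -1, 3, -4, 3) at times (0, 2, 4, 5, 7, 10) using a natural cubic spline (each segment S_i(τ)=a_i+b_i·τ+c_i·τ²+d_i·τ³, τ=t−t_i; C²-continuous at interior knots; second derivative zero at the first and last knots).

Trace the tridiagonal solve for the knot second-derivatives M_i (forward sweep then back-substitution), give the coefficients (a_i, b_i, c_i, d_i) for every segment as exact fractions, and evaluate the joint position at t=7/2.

  seg 0: a=3 b=-5089/1788 c=0 d=619/7152
  seg 1: a=-2 b=-808/447 c=619/1192 d=2269/7152
  seg 2: a=-1 b=7289/1788 c=361/149 d=-4469/1788
  seg 3: a=3 b=1273/894 c=-3025/596 d=4673/3576
  seg 4: a=-4 b=-1429/447 c=412/149 d=-412/1341
S(7/2) = -47151/19072

Δ: Δ0=-5/2, Δ1=1/2, Δ2=4, Δ3=-7/2, Δ4=7/3
row 1: diag=8, rhs=18; c'=1/4, d'=9/4
row 2: denom=6−2·1/4=11/2; d'=(21−2·9/4)/(11/2)=3
row 3: denom=6−1·2/11=64/11; d'=(-45−1·3)/(64/11)=-33/4
row 4: denom=10−2·11/32=149/16; d'=(35−2·-33/4)/(149/16)=824/149
back: M4=824/149
back: M3=-33/4−11/32·824/149=-3025/298
back: M2=3−2/11·-3025/298=722/149
back: M1=9/4−1/4·722/149=619/596
M: M0=0, M1=619/596, M2=722/149, M3=-3025/298, M4=824/149, M5=0
seg 0: a=3, c=M0/2=0, d=(M1−M0)/(6·2)=619/7152, b=Δ0−h0·(2M0+M1)/6=-5089/1788
seg 1: a=-2, c=M1/2=619/1192, d=(M2−M1)/(6·2)=2269/7152, b=Δ1−h1·(2M1+M2)/6=-808/447
seg 2: a=-1, c=M2/2=361/149, d=(M3−M2)/(6·1)=-4469/1788, b=Δ2−h2·(2M2+M3)/6=7289/1788
seg 3: a=3, c=M3/2=-3025/596, d=(M4−M3)/(6·2)=4673/3576, b=Δ3−h3·(2M3+M4)/6=1273/894
seg 4: a=-4, c=M4/2=412/149, d=(M5−M4)/(6·3)=-412/1341, b=Δ4−h4·(2M4+M5)/6=-1429/447
t_q=7/2 → seg 1, τ=3/2; S=-2+-808/447·τ+619/1192·τ²+2269/7152·τ³=-47151/19072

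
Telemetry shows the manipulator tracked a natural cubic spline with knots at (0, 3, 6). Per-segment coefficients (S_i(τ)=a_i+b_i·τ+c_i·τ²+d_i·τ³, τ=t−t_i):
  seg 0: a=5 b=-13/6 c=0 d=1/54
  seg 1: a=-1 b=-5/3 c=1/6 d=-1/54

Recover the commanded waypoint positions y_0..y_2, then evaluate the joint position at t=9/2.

y_0=5 y_1=-1 y_2=-5
S(9/2) = -51/16

y_0 = S_0(0) = a_0 = 5
y_1 = S_1(0) = a_1 = -1
y_2 = S_1(3) = -5
t_q=9/2 is in segment 1 (τ=3/2); S_1(τ)=-51/16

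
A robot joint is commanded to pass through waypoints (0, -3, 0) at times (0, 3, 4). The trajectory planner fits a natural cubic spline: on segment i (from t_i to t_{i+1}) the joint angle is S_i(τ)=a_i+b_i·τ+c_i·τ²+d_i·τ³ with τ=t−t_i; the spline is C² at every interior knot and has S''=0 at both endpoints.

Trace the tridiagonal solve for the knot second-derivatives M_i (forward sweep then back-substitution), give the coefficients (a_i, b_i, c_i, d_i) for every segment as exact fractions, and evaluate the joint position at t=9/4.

Δ: Δ0=-1, Δ1=3
row 1: diag=8, rhs=24; c'=1/8, d'=3
back: M1=3
M: M0=0, M1=3, M2=0
seg 0: a=0, c=M0/2=0, d=(M1−M0)/(6·3)=1/6, b=Δ0−h0·(2M0+M1)/6=-5/2
seg 1: a=-3, c=M1/2=3/2, d=(M2−M1)/(6·1)=-1/2, b=Δ1−h1·(2M1+M2)/6=2
t_q=9/4 → seg 0, τ=9/4; S=0+-5/2·τ+0·τ²+1/6·τ³=-477/128

  seg 0: a=0 b=-5/2 c=0 d=1/6
  seg 1: a=-3 b=2 c=3/2 d=-1/2
S(9/4) = -477/128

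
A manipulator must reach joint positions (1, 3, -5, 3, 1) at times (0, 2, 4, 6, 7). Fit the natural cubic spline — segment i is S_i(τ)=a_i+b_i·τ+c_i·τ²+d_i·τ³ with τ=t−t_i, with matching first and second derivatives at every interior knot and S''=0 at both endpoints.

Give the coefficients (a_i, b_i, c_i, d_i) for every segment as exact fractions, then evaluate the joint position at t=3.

  seg 0: a=1 b=126/41 c=0 d=-85/164
  seg 1: a=3 b=-129/41 c=-255/82 d=55/41
  seg 2: a=-5 b=21/41 c=405/82 d=-131/82
  seg 3: a=3 b=45/41 c=-381/82 d=127/82
S(3) = -157/82

Δ: Δ0=1, Δ1=-4, Δ2=4, Δ3=-2
row 1: diag=8, rhs=-30; c'=1/4, d'=-15/4
row 2: denom=8−2·1/4=15/2; d'=(48−2·-15/4)/(15/2)=37/5
row 3: denom=6−2·4/15=82/15; d'=(-36−2·37/5)/(82/15)=-381/41
back: M3=-381/41
back: M2=37/5−4/15·-381/41=405/41
back: M1=-15/4−1/4·405/41=-255/41
M: M0=0, M1=-255/41, M2=405/41, M3=-381/41, M4=0
seg 0: a=1, c=M0/2=0, d=(M1−M0)/(6·2)=-85/164, b=Δ0−h0·(2M0+M1)/6=126/41
seg 1: a=3, c=M1/2=-255/82, d=(M2−M1)/(6·2)=55/41, b=Δ1−h1·(2M1+M2)/6=-129/41
seg 2: a=-5, c=M2/2=405/82, d=(M3−M2)/(6·2)=-131/82, b=Δ2−h2·(2M2+M3)/6=21/41
seg 3: a=3, c=M3/2=-381/82, d=(M4−M3)/(6·1)=127/82, b=Δ3−h3·(2M3+M4)/6=45/41
t_q=3 → seg 1, τ=1; S=3+-129/41·τ+-255/82·τ²+55/41·τ³=-157/82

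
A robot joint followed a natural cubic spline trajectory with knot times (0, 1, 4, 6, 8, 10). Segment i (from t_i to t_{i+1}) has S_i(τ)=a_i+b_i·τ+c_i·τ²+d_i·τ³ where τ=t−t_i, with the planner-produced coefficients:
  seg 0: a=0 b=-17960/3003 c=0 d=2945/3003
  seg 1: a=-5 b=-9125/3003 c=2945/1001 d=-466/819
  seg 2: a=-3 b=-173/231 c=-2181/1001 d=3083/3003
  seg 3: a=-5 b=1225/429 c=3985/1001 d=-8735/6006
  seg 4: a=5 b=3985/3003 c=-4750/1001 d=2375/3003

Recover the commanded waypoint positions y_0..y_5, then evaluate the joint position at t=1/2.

y_0 = S_0(0) = a_0 = 0
y_1 = S_1(0) = a_1 = -5
y_2 = S_2(0) = a_2 = -3
y_3 = S_3(0) = a_3 = -5
y_4 = S_4(0) = a_4 = 5
y_5 = S_4(2) = -5
t_q=1/2 is in segment 0 (τ=1/2); S_0(τ)=-22965/8008

y_0=0 y_1=-5 y_2=-3 y_3=-5 y_4=5 y_5=-5
S(1/2) = -22965/8008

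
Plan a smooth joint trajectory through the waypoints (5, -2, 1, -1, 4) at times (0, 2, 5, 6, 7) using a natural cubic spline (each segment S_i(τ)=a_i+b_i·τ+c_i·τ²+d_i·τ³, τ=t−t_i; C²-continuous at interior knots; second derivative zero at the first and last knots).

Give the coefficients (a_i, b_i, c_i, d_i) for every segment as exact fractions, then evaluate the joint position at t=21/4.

Δ: Δ0=-7/2, Δ1=1, Δ2=-2, Δ3=5
row 1: diag=10, rhs=27; c'=3/10, d'=27/10
row 2: denom=8−3·3/10=71/10; d'=(-18−3·27/10)/(71/10)=-261/71
row 3: denom=4−1·10/71=274/71; d'=(42−1·-261/71)/(274/71)=3243/274
back: M3=3243/274
back: M2=-261/71−10/71·3243/274=-732/137
back: M1=27/10−3/10·-732/137=1179/274
M: M0=0, M1=1179/274, M2=-732/137, M3=3243/274, M4=0
seg 0: a=5, c=M0/2=0, d=(M1−M0)/(6·2)=393/1096, b=Δ0−h0·(2M0+M1)/6=-676/137
seg 1: a=-2, c=M1/2=1179/548, d=(M2−M1)/(6·3)=-881/1644, b=Δ1−h1·(2M1+M2)/6=-173/274
seg 2: a=1, c=M2/2=-366/137, d=(M3−M2)/(6·1)=1569/548, b=Δ2−h2·(2M2+M3)/6=-1201/548
seg 3: a=-1, c=M3/2=3243/548, d=(M4−M3)/(6·1)=-1081/548, b=Δ3−h3·(2M3+M4)/6=289/274
t_q=21/4 → seg 2, τ=1/4; S=1+-1201/548·τ+-366/137·τ²+1569/548·τ³=11569/35072

  seg 0: a=5 b=-676/137 c=0 d=393/1096
  seg 1: a=-2 b=-173/274 c=1179/548 d=-881/1644
  seg 2: a=1 b=-1201/548 c=-366/137 d=1569/548
  seg 3: a=-1 b=289/274 c=3243/548 d=-1081/548
S(21/4) = 11569/35072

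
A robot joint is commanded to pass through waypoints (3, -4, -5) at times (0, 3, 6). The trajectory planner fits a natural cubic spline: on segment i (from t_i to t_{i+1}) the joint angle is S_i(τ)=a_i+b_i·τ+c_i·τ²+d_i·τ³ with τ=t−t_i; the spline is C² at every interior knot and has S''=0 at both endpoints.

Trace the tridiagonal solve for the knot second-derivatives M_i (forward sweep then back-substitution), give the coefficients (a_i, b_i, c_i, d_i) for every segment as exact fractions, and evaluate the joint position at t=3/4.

Δ: Δ0=-7/3, Δ1=-1/3
row 1: diag=12, rhs=12; c'=1/4, d'=1
back: M1=1
M: M0=0, M1=1, M2=0
seg 0: a=3, c=M0/2=0, d=(M1−M0)/(6·3)=1/18, b=Δ0−h0·(2M0+M1)/6=-17/6
seg 1: a=-4, c=M1/2=1/2, d=(M2−M1)/(6·3)=-1/18, b=Δ1−h1·(2M1+M2)/6=-4/3
t_q=3/4 → seg 0, τ=3/4; S=3+-17/6·τ+0·τ²+1/18·τ³=115/128

  seg 0: a=3 b=-17/6 c=0 d=1/18
  seg 1: a=-4 b=-4/3 c=1/2 d=-1/18
S(3/4) = 115/128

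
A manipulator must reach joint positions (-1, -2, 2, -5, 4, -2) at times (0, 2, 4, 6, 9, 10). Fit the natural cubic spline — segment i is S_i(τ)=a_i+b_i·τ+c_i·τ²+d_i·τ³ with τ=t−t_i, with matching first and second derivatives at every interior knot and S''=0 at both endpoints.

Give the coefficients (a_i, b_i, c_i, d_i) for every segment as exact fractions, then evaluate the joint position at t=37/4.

Δ: Δ0=-1/2, Δ1=2, Δ2=-7/2, Δ3=3, Δ4=-6
row 1: diag=8, rhs=15; c'=1/4, d'=15/8
row 2: denom=8−2·1/4=15/2; d'=(-33−2·15/8)/(15/2)=-49/10
row 3: denom=10−2·4/15=142/15; d'=(39−2·-49/10)/(142/15)=366/71
row 4: denom=8−3·45/142=1001/142; d'=(-54−3·366/71)/(1001/142)=-9864/1001
back: M4=-9864/1001
back: M3=366/71−45/142·-9864/1001=8286/1001
back: M2=-49/10−4/15·8286/1001=-14229/2002
back: M1=15/8−1/4·-14229/2002=7311/2002
M: M0=0, M1=7311/2002, M2=-14229/2002, M3=8286/1001, M4=-9864/1001, M5=0
seg 0: a=-1, c=M0/2=0, d=(M1−M0)/(6·2)=2437/8008, b=Δ0−h0·(2M0+M1)/6=-1719/1001
seg 1: a=-2, c=M1/2=7311/4004, d=(M2−M1)/(6·2)=-1795/2002, b=Δ1−h1·(2M1+M2)/6=3873/2002
seg 2: a=2, c=M2/2=-14229/4004, d=(M3−M2)/(6·2)=10267/8008, b=Δ2−h2·(2M2+M3)/6=-435/286
seg 3: a=-5, c=M3/2=4143/1001, d=(M4−M3)/(6·3)=-275/273, b=Δ3−h3·(2M3+M4)/6=-27/77
seg 4: a=4, c=M4/2=-4932/1001, d=(M5−M4)/(6·1)=1644/1001, b=Δ4−h4·(2M4+M5)/6=-2718/1001
t_q=37/4 → seg 4, τ=1/4; S=4+-2718/1001·τ+-4932/1001·τ²+1644/1001·τ³=6953/2288

  seg 0: a=-1 b=-1719/1001 c=0 d=2437/8008
  seg 1: a=-2 b=3873/2002 c=7311/4004 d=-1795/2002
  seg 2: a=2 b=-435/286 c=-14229/4004 d=10267/8008
  seg 3: a=-5 b=-27/77 c=4143/1001 d=-275/273
  seg 4: a=4 b=-2718/1001 c=-4932/1001 d=1644/1001
S(37/4) = 6953/2288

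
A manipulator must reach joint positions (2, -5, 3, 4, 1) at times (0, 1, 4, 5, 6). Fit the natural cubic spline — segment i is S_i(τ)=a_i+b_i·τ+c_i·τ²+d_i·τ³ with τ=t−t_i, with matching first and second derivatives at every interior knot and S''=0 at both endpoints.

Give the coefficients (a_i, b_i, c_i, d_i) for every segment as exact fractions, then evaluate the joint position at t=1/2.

  seg 0: a=2 b=-5375/636 c=0 d=923/636
  seg 1: a=-5 b=-1303/318 c=923/212 d=-445/636
  seg 2: a=3 b=1993/636 c=-103/53 d=-121/636
  seg 3: a=4 b=-421/318 c=-533/212 d=533/636
S(1/2) = -3467/1696

Δ: Δ0=-7, Δ1=8/3, Δ2=1, Δ3=-3
row 1: diag=8, rhs=58; c'=3/8, d'=29/4
row 2: denom=8−3·3/8=55/8; d'=(-10−3·29/4)/(55/8)=-254/55
row 3: denom=4−1·8/55=212/55; d'=(-24−1·-254/55)/(212/55)=-533/106
back: M3=-533/106
back: M2=-254/55−8/55·-533/106=-206/53
back: M1=29/4−3/8·-206/53=923/106
M: M0=0, M1=923/106, M2=-206/53, M3=-533/106, M4=0
seg 0: a=2, c=M0/2=0, d=(M1−M0)/(6·1)=923/636, b=Δ0−h0·(2M0+M1)/6=-5375/636
seg 1: a=-5, c=M1/2=923/212, d=(M2−M1)/(6·3)=-445/636, b=Δ1−h1·(2M1+M2)/6=-1303/318
seg 2: a=3, c=M2/2=-103/53, d=(M3−M2)/(6·1)=-121/636, b=Δ2−h2·(2M2+M3)/6=1993/636
seg 3: a=4, c=M3/2=-533/212, d=(M4−M3)/(6·1)=533/636, b=Δ3−h3·(2M3+M4)/6=-421/318
t_q=1/2 → seg 0, τ=1/2; S=2+-5375/636·τ+0·τ²+923/636·τ³=-3467/1696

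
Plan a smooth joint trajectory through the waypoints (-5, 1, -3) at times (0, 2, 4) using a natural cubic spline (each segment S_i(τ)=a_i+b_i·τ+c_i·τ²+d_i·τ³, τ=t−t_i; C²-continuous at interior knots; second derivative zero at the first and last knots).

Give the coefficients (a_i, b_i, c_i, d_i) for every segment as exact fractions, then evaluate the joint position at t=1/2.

  seg 0: a=-5 b=17/4 c=0 d=-5/16
  seg 1: a=1 b=1/2 c=-15/8 d=5/16
S(1/2) = -373/128

Δ: Δ0=3, Δ1=-2
row 1: diag=8, rhs=-30; c'=1/4, d'=-15/4
back: M1=-15/4
M: M0=0, M1=-15/4, M2=0
seg 0: a=-5, c=M0/2=0, d=(M1−M0)/(6·2)=-5/16, b=Δ0−h0·(2M0+M1)/6=17/4
seg 1: a=1, c=M1/2=-15/8, d=(M2−M1)/(6·2)=5/16, b=Δ1−h1·(2M1+M2)/6=1/2
t_q=1/2 → seg 0, τ=1/2; S=-5+17/4·τ+0·τ²+-5/16·τ³=-373/128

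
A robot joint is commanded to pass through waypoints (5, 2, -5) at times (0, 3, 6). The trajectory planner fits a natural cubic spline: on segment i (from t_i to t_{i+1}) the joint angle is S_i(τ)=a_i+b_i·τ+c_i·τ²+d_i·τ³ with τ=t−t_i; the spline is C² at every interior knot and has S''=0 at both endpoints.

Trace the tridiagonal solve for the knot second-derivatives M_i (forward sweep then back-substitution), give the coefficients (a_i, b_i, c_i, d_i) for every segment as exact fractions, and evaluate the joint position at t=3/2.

  seg 0: a=5 b=-2/3 c=0 d=-1/27
  seg 1: a=2 b=-5/3 c=-1/3 d=1/27
S(3/2) = 31/8

Δ: Δ0=-1, Δ1=-7/3
row 1: diag=12, rhs=-8; c'=1/4, d'=-2/3
back: M1=-2/3
M: M0=0, M1=-2/3, M2=0
seg 0: a=5, c=M0/2=0, d=(M1−M0)/(6·3)=-1/27, b=Δ0−h0·(2M0+M1)/6=-2/3
seg 1: a=2, c=M1/2=-1/3, d=(M2−M1)/(6·3)=1/27, b=Δ1−h1·(2M1+M2)/6=-5/3
t_q=3/2 → seg 0, τ=3/2; S=5+-2/3·τ+0·τ²+-1/27·τ³=31/8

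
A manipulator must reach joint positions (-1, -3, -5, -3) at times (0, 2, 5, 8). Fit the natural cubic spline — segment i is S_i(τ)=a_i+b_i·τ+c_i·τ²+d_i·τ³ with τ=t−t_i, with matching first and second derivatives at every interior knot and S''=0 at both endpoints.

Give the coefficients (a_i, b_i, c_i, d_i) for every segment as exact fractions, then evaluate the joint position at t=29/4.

Δ: Δ0=-1, Δ1=-2/3, Δ2=2/3
row 1: diag=10, rhs=2; c'=3/10, d'=1/5
row 2: denom=12−3·3/10=111/10; d'=(8−3·1/5)/(111/10)=2/3
back: M2=2/3
back: M1=1/5−3/10·2/3=0
M: M0=0, M1=0, M2=2/3, M3=0
seg 0: a=-1, c=M0/2=0, d=(M1−M0)/(6·2)=0, b=Δ0−h0·(2M0+M1)/6=-1
seg 1: a=-3, c=M1/2=0, d=(M2−M1)/(6·3)=1/27, b=Δ1−h1·(2M1+M2)/6=-1
seg 2: a=-5, c=M2/2=1/3, d=(M3−M2)/(6·3)=-1/27, b=Δ2−h2·(2M2+M3)/6=0
t_q=29/4 → seg 2, τ=9/4; S=-5+0·τ+1/3·τ²+-1/27·τ³=-239/64

  seg 0: a=-1 b=-1 c=0 d=0
  seg 1: a=-3 b=-1 c=0 d=1/27
  seg 2: a=-5 b=0 c=1/3 d=-1/27
S(29/4) = -239/64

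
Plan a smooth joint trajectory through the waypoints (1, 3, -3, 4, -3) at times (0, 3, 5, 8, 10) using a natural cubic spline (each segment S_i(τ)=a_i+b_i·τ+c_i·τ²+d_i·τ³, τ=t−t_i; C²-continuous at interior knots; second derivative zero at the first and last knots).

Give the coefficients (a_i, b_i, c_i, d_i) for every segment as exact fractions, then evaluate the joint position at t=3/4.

  seg 0: a=1 b=1003/435 c=0 d=-713/3915
  seg 1: a=3 b=-1136/435 c=-713/435 d=419/580
  seg 2: a=-3 b=-217/435 c=469/174 d=-4571/7830
  seg 3: a=4 b=-77/870 c=-371/145 d=371/870
S(3/4) = 4923/1856

Δ: Δ0=2/3, Δ1=-3, Δ2=7/3, Δ3=-7/2
row 1: diag=10, rhs=-22; c'=1/5, d'=-11/5
row 2: denom=10−2·1/5=48/5; d'=(32−2·-11/5)/(48/5)=91/24
row 3: denom=10−3·5/16=145/16; d'=(-35−3·91/24)/(145/16)=-742/145
back: M3=-742/145
back: M2=91/24−5/16·-742/145=469/87
back: M1=-11/5−1/5·469/87=-1426/435
M: M0=0, M1=-1426/435, M2=469/87, M3=-742/145, M4=0
seg 0: a=1, c=M0/2=0, d=(M1−M0)/(6·3)=-713/3915, b=Δ0−h0·(2M0+M1)/6=1003/435
seg 1: a=3, c=M1/2=-713/435, d=(M2−M1)/(6·2)=419/580, b=Δ1−h1·(2M1+M2)/6=-1136/435
seg 2: a=-3, c=M2/2=469/174, d=(M3−M2)/(6·3)=-4571/7830, b=Δ2−h2·(2M2+M3)/6=-217/435
seg 3: a=4, c=M3/2=-371/145, d=(M4−M3)/(6·2)=371/870, b=Δ3−h3·(2M3+M4)/6=-77/870
t_q=3/4 → seg 0, τ=3/4; S=1+1003/435·τ+0·τ²+-713/3915·τ³=4923/1856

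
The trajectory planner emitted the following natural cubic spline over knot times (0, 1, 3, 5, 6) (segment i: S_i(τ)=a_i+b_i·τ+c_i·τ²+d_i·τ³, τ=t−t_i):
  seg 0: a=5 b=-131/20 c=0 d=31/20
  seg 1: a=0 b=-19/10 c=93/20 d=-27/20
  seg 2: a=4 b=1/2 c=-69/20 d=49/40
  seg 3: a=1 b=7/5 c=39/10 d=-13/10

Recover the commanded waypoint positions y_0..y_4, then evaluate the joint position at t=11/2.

y_0 = S_0(0) = a_0 = 5
y_1 = S_1(0) = a_1 = 0
y_2 = S_2(0) = a_2 = 4
y_3 = S_3(0) = a_3 = 1
y_4 = S_3(1) = 5
t_q=11/2 is in segment 3 (τ=1/2); S_3(τ)=201/80

y_0=5 y_1=0 y_2=4 y_3=1 y_4=5
S(11/2) = 201/80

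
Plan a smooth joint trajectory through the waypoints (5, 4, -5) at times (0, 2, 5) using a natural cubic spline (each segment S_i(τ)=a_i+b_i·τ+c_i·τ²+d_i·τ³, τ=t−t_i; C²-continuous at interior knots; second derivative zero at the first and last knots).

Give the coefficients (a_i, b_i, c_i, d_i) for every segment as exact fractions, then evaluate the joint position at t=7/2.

  seg 0: a=5 b=0 c=0 d=-1/8
  seg 1: a=4 b=-3/2 c=-3/4 d=1/12
S(7/2) = 11/32

Δ: Δ0=-1/2, Δ1=-3
row 1: diag=10, rhs=-15; c'=3/10, d'=-3/2
back: M1=-3/2
M: M0=0, M1=-3/2, M2=0
seg 0: a=5, c=M0/2=0, d=(M1−M0)/(6·2)=-1/8, b=Δ0−h0·(2M0+M1)/6=0
seg 1: a=4, c=M1/2=-3/4, d=(M2−M1)/(6·3)=1/12, b=Δ1−h1·(2M1+M2)/6=-3/2
t_q=7/2 → seg 1, τ=3/2; S=4+-3/2·τ+-3/4·τ²+1/12·τ³=11/32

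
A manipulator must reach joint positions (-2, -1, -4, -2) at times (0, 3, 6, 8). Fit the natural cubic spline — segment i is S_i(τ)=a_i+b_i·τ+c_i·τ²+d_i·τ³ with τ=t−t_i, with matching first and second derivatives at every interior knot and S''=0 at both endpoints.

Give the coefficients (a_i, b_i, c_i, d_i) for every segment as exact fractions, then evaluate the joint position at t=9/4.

  seg 0: a=-2 b=95/111 c=0 d=-58/999
  seg 1: a=-1 b=-79/111 c=-58/111 d=142/999
  seg 2: a=-4 b=-1/111 c=28/37 d=-14/111
S(9/4) = -871/1184

Δ: Δ0=1/3, Δ1=-1, Δ2=1
row 1: diag=12, rhs=-8; c'=1/4, d'=-2/3
row 2: denom=10−3·1/4=37/4; d'=(12−3·-2/3)/(37/4)=56/37
back: M2=56/37
back: M1=-2/3−1/4·56/37=-116/111
M: M0=0, M1=-116/111, M2=56/37, M3=0
seg 0: a=-2, c=M0/2=0, d=(M1−M0)/(6·3)=-58/999, b=Δ0−h0·(2M0+M1)/6=95/111
seg 1: a=-1, c=M1/2=-58/111, d=(M2−M1)/(6·3)=142/999, b=Δ1−h1·(2M1+M2)/6=-79/111
seg 2: a=-4, c=M2/2=28/37, d=(M3−M2)/(6·2)=-14/111, b=Δ2−h2·(2M2+M3)/6=-1/111
t_q=9/4 → seg 0, τ=9/4; S=-2+95/111·τ+0·τ²+-58/999·τ³=-871/1184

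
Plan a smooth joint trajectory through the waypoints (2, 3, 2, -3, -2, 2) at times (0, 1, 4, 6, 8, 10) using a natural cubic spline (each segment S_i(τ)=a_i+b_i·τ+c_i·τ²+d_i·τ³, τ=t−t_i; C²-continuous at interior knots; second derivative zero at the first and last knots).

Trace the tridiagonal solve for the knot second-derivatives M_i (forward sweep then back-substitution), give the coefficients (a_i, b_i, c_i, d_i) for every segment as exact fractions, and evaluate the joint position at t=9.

Δ: Δ0=1, Δ1=-1/3, Δ2=-5/2, Δ3=1/2, Δ4=2
row 1: diag=8, rhs=-8; c'=3/8, d'=-1
row 2: denom=10−3·3/8=71/8; d'=(-13−3·-1)/(71/8)=-80/71
row 3: denom=8−2·16/71=536/71; d'=(18−2·-80/71)/(536/71)=719/268
row 4: denom=8−2·71/268=1001/134; d'=(9−2·719/268)/(1001/134)=487/1001
back: M4=487/1001
back: M3=719/268−71/268·487/1001=5113/2002
back: M2=-80/71−16/71·5113/2002=-1704/1001
back: M1=-1−3/8·-1704/1001=-362/1001
M: M0=0, M1=-362/1001, M2=-1704/1001, M3=5113/2002, M4=487/1001, M5=0
seg 0: a=2, c=M0/2=0, d=(M1−M0)/(6·1)=-181/3003, b=Δ0−h0·(2M0+M1)/6=3184/3003
seg 1: a=3, c=M1/2=-181/1001, d=(M2−M1)/(6·3)=-61/819, b=Δ1−h1·(2M1+M2)/6=2641/3003
seg 2: a=2, c=M2/2=-852/1001, d=(M3−M2)/(6·2)=8521/24024, b=Δ2−h2·(2M2+M3)/6=-512/231
seg 3: a=-3, c=M3/2=5113/4004, d=(M4−M3)/(6·2)=-4139/24024, b=Δ3−h3·(2M3+M4)/6=-1171/858
seg 4: a=-2, c=M4/2=487/2002, d=(M5−M4)/(6·2)=-487/12012, b=Δ4−h4·(2M4+M5)/6=5032/3003
t_q=9 → seg 4, τ=1; S=-2+5032/3003·τ+487/2002·τ²+-487/12012·τ³=-487/4004

  seg 0: a=2 b=3184/3003 c=0 d=-181/3003
  seg 1: a=3 b=2641/3003 c=-181/1001 d=-61/819
  seg 2: a=2 b=-512/231 c=-852/1001 d=8521/24024
  seg 3: a=-3 b=-1171/858 c=5113/4004 d=-4139/24024
  seg 4: a=-2 b=5032/3003 c=487/2002 d=-487/12012
S(9) = -487/4004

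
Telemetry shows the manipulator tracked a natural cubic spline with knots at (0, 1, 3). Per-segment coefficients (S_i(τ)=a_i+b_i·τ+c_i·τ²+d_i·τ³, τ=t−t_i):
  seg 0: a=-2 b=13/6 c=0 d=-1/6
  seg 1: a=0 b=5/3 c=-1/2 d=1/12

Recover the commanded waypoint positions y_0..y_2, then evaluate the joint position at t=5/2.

y_0=-2 y_1=0 y_2=2
S(5/2) = 53/32

y_0 = S_0(0) = a_0 = -2
y_1 = S_1(0) = a_1 = 0
y_2 = S_1(2) = 2
t_q=5/2 is in segment 1 (τ=3/2); S_1(τ)=53/32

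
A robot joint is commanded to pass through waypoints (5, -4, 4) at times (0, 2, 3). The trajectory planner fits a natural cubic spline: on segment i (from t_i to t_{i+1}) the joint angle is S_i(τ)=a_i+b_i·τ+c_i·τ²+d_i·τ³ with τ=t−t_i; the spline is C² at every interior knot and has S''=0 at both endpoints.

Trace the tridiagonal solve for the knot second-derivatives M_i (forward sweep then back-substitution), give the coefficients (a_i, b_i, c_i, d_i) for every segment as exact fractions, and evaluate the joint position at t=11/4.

  seg 0: a=5 b=-26/3 c=0 d=25/24
  seg 1: a=-4 b=23/6 c=25/4 d=-25/12
S(11/4) = 387/256

Δ: Δ0=-9/2, Δ1=8
row 1: diag=6, rhs=75; c'=1/6, d'=25/2
back: M1=25/2
M: M0=0, M1=25/2, M2=0
seg 0: a=5, c=M0/2=0, d=(M1−M0)/(6·2)=25/24, b=Δ0−h0·(2M0+M1)/6=-26/3
seg 1: a=-4, c=M1/2=25/4, d=(M2−M1)/(6·1)=-25/12, b=Δ1−h1·(2M1+M2)/6=23/6
t_q=11/4 → seg 1, τ=3/4; S=-4+23/6·τ+25/4·τ²+-25/12·τ³=387/256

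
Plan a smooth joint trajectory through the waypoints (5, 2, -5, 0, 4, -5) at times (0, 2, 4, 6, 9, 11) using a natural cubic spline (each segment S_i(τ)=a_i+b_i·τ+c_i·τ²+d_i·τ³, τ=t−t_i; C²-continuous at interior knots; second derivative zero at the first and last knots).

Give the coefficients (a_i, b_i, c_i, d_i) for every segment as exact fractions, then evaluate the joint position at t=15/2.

Δ: Δ0=-3/2, Δ1=-7/2, Δ2=5/2, Δ3=4/3, Δ4=-9/2
row 1: diag=8, rhs=-12; c'=1/4, d'=-3/2
row 2: denom=8−2·1/4=15/2; d'=(36−2·-3/2)/(15/2)=26/5
row 3: denom=10−2·4/15=142/15; d'=(-7−2·26/5)/(142/15)=-261/142
row 4: denom=10−3·45/142=1285/142; d'=(-35−3·-261/142)/(1285/142)=-4187/1285
back: M4=-4187/1285
back: M3=-261/142−45/142·-4187/1285=-207/257
back: M2=26/5−4/15·-207/257=6958/1285
back: M1=-3/2−1/4·6958/1285=-3667/1285
M: M0=0, M1=-3667/1285, M2=6958/1285, M3=-207/257, M4=-4187/1285, M5=0
seg 0: a=5, c=M0/2=0, d=(M1−M0)/(6·2)=-3667/15420, b=Δ0−h0·(2M0+M1)/6=-4231/7710
seg 1: a=2, c=M1/2=-3667/2570, d=(M2−M1)/(6·2)=2125/3084, b=Δ1−h1·(2M1+M2)/6=-26233/7710
seg 2: a=-5, c=M2/2=3479/1285, d=(M3−M2)/(6·2)=-7993/15420, b=Δ2−h2·(2M2+M3)/6=-6487/7710
seg 3: a=0, c=M3/2=-207/514, d=(M4−M3)/(6·3)=-1576/11565, b=Δ3−h3·(2M3+M4)/6=29051/7710
seg 4: a=4, c=M4/2=-4187/2570, d=(M5−M4)/(6·2)=4187/15420, b=Δ4−h4·(2M4+M5)/6=-17947/7710
t_q=15/2 → seg 3, τ=3/2; S=0+29051/7710·τ+-207/514·τ²+-1576/11565·τ³=44059/10280

  seg 0: a=5 b=-4231/7710 c=0 d=-3667/15420
  seg 1: a=2 b=-26233/7710 c=-3667/2570 d=2125/3084
  seg 2: a=-5 b=-6487/7710 c=3479/1285 d=-7993/15420
  seg 3: a=0 b=29051/7710 c=-207/514 d=-1576/11565
  seg 4: a=4 b=-17947/7710 c=-4187/2570 d=4187/15420
S(15/2) = 44059/10280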